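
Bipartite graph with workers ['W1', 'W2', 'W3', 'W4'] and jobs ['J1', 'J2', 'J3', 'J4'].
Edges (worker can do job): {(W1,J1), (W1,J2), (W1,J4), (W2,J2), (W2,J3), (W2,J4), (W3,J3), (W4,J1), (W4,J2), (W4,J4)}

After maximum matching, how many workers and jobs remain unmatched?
Unmatched: 0 workers, 0 jobs

Maximum matching size: 4
Workers: 4 total, 4 matched, 0 unmatched
Jobs: 4 total, 4 matched, 0 unmatched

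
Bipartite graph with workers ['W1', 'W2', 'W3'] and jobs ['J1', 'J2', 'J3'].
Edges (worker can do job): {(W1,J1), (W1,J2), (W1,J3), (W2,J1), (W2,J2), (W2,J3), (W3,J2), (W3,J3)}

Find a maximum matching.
Matching: {(W1,J1), (W2,J3), (W3,J2)}

Maximum matching (size 3):
  W1 → J1
  W2 → J3
  W3 → J2

Each worker is assigned to at most one job, and each job to at most one worker.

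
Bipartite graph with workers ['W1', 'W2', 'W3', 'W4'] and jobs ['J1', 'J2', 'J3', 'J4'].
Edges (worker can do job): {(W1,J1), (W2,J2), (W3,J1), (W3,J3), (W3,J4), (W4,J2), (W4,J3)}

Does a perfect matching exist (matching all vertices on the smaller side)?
Yes, perfect matching exists (size 4)

Perfect matching: {(W1,J1), (W2,J2), (W3,J4), (W4,J3)}
All 4 vertices on the smaller side are matched.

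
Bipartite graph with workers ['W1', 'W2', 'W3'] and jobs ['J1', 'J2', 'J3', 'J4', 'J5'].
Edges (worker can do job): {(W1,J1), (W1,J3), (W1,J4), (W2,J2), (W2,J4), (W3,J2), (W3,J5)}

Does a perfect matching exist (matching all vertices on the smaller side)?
Yes, perfect matching exists (size 3)

Perfect matching: {(W1,J3), (W2,J4), (W3,J2)}
All 3 vertices on the smaller side are matched.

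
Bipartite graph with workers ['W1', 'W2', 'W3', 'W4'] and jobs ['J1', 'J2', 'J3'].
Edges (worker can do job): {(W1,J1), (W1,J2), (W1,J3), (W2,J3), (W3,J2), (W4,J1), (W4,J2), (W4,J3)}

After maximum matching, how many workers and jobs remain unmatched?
Unmatched: 1 workers, 0 jobs

Maximum matching size: 3
Workers: 4 total, 3 matched, 1 unmatched
Jobs: 3 total, 3 matched, 0 unmatched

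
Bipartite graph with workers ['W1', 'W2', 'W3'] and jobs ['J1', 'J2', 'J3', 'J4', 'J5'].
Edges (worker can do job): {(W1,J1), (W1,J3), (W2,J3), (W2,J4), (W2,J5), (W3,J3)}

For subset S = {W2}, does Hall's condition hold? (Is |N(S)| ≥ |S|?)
Yes: |N(S)| = 3, |S| = 1

Subset S = {W2}
Neighbors N(S) = {J3, J4, J5}

|N(S)| = 3, |S| = 1
Hall's condition: |N(S)| ≥ |S| is satisfied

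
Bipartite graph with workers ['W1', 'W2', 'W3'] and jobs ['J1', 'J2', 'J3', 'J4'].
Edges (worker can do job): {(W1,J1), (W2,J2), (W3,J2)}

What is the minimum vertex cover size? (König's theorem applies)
Minimum vertex cover size = 2

By König's theorem: in bipartite graphs,
min vertex cover = max matching = 2

Maximum matching has size 2, so minimum vertex cover also has size 2.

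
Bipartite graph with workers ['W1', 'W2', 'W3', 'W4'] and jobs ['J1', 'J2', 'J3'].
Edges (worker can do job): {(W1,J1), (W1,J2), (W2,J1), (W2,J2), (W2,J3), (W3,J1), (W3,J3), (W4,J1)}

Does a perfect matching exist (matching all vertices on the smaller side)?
Yes, perfect matching exists (size 3)

Perfect matching: {(W1,J2), (W3,J3), (W4,J1)}
All 3 vertices on the smaller side are matched.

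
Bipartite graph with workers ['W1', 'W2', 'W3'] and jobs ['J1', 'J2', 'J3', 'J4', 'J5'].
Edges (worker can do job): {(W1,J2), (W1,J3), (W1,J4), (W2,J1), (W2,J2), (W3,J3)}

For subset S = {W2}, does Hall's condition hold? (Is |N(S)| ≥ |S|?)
Yes: |N(S)| = 2, |S| = 1

Subset S = {W2}
Neighbors N(S) = {J1, J2}

|N(S)| = 2, |S| = 1
Hall's condition: |N(S)| ≥ |S| is satisfied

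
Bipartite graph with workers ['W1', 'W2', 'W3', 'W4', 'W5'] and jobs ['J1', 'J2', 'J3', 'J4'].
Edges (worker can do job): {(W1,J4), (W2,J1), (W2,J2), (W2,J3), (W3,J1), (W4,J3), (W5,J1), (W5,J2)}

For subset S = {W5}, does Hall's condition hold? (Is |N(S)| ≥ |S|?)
Yes: |N(S)| = 2, |S| = 1

Subset S = {W5}
Neighbors N(S) = {J1, J2}

|N(S)| = 2, |S| = 1
Hall's condition: |N(S)| ≥ |S| is satisfied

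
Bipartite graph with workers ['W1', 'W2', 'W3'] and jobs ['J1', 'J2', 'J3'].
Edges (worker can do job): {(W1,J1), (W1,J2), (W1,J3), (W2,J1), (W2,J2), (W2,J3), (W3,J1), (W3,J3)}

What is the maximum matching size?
Maximum matching size = 3

Maximum matching: {(W1,J2), (W2,J1), (W3,J3)}
Size: 3

This assigns 3 workers to 3 distinct jobs.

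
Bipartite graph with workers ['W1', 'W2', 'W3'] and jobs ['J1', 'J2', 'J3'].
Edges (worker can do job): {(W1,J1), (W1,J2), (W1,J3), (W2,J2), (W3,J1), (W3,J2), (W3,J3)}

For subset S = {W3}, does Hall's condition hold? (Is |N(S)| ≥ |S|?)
Yes: |N(S)| = 3, |S| = 1

Subset S = {W3}
Neighbors N(S) = {J1, J2, J3}

|N(S)| = 3, |S| = 1
Hall's condition: |N(S)| ≥ |S| is satisfied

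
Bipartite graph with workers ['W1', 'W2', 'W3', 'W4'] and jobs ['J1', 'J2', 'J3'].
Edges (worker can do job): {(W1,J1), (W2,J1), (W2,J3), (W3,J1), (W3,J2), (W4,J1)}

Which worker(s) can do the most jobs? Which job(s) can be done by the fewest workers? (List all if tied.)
Most versatile: W2, W3 (2 jobs); Least covered: J2, J3 (1 workers)

Worker degrees (jobs they can do): W1:1, W2:2, W3:2, W4:1
Job degrees (workers who can do it): J1:4, J2:1, J3:1

Maximum worker degree is 2, achieved by: W2, W3
Minimum job degree is 1, achieved by: J2, J3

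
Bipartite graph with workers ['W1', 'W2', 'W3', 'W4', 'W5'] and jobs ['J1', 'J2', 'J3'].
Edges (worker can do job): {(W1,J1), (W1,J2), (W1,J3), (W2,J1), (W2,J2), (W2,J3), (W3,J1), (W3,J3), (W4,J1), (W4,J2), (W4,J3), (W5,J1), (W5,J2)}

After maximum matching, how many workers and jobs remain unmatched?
Unmatched: 2 workers, 0 jobs

Maximum matching size: 3
Workers: 5 total, 3 matched, 2 unmatched
Jobs: 3 total, 3 matched, 0 unmatched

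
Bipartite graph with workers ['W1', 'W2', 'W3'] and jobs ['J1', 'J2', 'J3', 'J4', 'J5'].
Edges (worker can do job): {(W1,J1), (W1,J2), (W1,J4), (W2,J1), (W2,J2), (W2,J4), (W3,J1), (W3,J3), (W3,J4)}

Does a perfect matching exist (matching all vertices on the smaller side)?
Yes, perfect matching exists (size 3)

Perfect matching: {(W1,J4), (W2,J2), (W3,J3)}
All 3 vertices on the smaller side are matched.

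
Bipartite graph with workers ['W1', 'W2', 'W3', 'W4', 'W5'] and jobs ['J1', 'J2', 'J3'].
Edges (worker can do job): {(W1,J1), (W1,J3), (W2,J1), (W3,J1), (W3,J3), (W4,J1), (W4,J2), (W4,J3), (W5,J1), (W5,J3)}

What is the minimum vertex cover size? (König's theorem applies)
Minimum vertex cover size = 3

By König's theorem: in bipartite graphs,
min vertex cover = max matching = 3

Maximum matching has size 3, so minimum vertex cover also has size 3.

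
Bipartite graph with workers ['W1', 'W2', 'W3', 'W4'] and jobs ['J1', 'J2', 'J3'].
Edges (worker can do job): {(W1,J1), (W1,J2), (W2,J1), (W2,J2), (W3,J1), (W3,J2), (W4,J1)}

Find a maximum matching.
Matching: {(W3,J2), (W4,J1)}

Maximum matching (size 2):
  W3 → J2
  W4 → J1

Each worker is assigned to at most one job, and each job to at most one worker.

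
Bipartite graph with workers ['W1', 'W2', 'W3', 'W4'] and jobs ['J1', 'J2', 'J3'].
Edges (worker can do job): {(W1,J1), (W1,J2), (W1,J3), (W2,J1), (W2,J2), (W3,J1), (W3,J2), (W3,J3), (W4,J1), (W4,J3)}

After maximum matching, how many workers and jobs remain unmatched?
Unmatched: 1 workers, 0 jobs

Maximum matching size: 3
Workers: 4 total, 3 matched, 1 unmatched
Jobs: 3 total, 3 matched, 0 unmatched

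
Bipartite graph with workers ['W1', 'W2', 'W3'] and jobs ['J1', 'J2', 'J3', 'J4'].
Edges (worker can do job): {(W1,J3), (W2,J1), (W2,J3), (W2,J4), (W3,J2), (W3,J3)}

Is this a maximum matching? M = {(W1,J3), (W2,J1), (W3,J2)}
Yes, size 3 is maximum

Proposed matching has size 3.
Maximum matching size for this graph: 3.

This is a maximum matching.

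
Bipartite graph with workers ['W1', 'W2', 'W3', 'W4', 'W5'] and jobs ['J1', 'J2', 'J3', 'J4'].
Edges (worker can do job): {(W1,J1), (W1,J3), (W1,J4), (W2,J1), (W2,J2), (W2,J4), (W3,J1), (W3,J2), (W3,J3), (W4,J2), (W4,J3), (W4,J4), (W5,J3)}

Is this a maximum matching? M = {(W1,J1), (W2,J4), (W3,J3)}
No, size 3 is not maximum

Proposed matching has size 3.
Maximum matching size for this graph: 4.

This is NOT maximum - can be improved to size 4.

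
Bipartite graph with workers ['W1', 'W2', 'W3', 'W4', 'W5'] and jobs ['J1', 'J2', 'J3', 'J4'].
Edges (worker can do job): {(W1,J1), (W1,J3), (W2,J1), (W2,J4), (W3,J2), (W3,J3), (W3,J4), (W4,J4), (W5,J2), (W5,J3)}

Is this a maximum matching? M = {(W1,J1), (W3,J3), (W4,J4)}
No, size 3 is not maximum

Proposed matching has size 3.
Maximum matching size for this graph: 4.

This is NOT maximum - can be improved to size 4.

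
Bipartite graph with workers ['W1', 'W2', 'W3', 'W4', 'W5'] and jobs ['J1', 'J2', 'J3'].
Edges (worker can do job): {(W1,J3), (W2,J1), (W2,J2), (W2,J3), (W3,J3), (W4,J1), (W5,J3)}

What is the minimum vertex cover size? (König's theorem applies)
Minimum vertex cover size = 3

By König's theorem: in bipartite graphs,
min vertex cover = max matching = 3

Maximum matching has size 3, so minimum vertex cover also has size 3.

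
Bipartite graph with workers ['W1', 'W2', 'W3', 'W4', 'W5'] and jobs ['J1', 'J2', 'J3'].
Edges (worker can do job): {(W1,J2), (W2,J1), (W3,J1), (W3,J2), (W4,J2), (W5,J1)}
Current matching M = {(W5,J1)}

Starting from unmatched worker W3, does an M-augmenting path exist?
Yes: W3 → J2

An M-augmenting path alternates non-matching / matching edges, starting and ending at unmatched vertices.
Path: W3 → J2
(J2 is unmatched in M, so the path is augmenting.)
Flipping edges along this path would increase |M| from 1 to 2.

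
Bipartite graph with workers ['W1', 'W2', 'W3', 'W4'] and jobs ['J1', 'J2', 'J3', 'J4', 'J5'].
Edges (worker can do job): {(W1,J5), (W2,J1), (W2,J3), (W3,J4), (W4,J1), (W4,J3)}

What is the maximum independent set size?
Maximum independent set = 5

By König's theorem:
- Min vertex cover = Max matching = 4
- Max independent set = Total vertices - Min vertex cover
- Max independent set = 9 - 4 = 5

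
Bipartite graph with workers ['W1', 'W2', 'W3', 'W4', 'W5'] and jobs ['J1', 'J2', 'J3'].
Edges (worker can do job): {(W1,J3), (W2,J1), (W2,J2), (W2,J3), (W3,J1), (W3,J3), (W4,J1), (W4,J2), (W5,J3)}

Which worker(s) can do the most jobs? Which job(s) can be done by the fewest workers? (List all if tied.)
Most versatile: W2 (3 jobs); Least covered: J2 (2 workers)

Worker degrees (jobs they can do): W1:1, W2:3, W3:2, W4:2, W5:1
Job degrees (workers who can do it): J1:3, J2:2, J3:4

Maximum worker degree is 3, achieved by: W2
Minimum job degree is 2, achieved by: J2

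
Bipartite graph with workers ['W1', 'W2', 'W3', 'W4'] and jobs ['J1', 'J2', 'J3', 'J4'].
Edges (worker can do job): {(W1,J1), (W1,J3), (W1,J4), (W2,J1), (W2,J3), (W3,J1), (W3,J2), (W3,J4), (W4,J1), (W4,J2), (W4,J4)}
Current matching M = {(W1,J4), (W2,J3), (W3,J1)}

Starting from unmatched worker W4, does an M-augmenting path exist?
Yes: W4 → J2

An M-augmenting path alternates non-matching / matching edges, starting and ending at unmatched vertices.
Path: W4 → J2
(J2 is unmatched in M, so the path is augmenting.)
Flipping edges along this path would increase |M| from 3 to 4.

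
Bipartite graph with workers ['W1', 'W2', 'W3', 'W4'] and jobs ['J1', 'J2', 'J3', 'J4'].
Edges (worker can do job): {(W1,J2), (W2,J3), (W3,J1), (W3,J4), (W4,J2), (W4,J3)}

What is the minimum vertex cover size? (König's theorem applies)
Minimum vertex cover size = 3

By König's theorem: in bipartite graphs,
min vertex cover = max matching = 3

Maximum matching has size 3, so minimum vertex cover also has size 3.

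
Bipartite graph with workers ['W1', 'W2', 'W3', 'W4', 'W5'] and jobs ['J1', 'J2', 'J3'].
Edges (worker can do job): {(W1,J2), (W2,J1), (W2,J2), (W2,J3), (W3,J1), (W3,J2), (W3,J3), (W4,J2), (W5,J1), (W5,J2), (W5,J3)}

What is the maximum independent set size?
Maximum independent set = 5

By König's theorem:
- Min vertex cover = Max matching = 3
- Max independent set = Total vertices - Min vertex cover
- Max independent set = 8 - 3 = 5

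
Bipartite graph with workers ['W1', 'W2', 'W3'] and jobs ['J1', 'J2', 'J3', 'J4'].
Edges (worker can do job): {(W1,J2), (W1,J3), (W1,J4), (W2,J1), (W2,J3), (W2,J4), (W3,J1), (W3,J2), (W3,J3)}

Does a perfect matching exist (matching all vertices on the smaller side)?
Yes, perfect matching exists (size 3)

Perfect matching: {(W1,J2), (W2,J4), (W3,J3)}
All 3 vertices on the smaller side are matched.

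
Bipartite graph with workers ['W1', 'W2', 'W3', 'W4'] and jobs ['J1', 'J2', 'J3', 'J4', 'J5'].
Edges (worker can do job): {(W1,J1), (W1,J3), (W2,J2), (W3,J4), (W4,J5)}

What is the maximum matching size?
Maximum matching size = 4

Maximum matching: {(W1,J1), (W2,J2), (W3,J4), (W4,J5)}
Size: 4

This assigns 4 workers to 4 distinct jobs.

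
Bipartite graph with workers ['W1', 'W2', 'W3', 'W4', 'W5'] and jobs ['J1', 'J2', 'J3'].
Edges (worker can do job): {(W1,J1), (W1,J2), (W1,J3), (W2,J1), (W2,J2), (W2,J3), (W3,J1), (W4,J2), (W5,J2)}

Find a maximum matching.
Matching: {(W1,J3), (W3,J1), (W5,J2)}

Maximum matching (size 3):
  W1 → J3
  W3 → J1
  W5 → J2

Each worker is assigned to at most one job, and each job to at most one worker.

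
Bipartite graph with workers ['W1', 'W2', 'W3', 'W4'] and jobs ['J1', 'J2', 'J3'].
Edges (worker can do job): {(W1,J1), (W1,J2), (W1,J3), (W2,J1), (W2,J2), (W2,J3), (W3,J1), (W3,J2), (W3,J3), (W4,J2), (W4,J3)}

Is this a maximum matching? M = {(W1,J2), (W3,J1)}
No, size 2 is not maximum

Proposed matching has size 2.
Maximum matching size for this graph: 3.

This is NOT maximum - can be improved to size 3.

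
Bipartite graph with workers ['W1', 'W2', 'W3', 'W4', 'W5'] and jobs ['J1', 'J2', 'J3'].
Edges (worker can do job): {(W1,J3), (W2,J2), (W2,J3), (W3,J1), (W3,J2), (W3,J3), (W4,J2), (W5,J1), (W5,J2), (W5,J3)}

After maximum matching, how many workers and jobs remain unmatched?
Unmatched: 2 workers, 0 jobs

Maximum matching size: 3
Workers: 5 total, 3 matched, 2 unmatched
Jobs: 3 total, 3 matched, 0 unmatched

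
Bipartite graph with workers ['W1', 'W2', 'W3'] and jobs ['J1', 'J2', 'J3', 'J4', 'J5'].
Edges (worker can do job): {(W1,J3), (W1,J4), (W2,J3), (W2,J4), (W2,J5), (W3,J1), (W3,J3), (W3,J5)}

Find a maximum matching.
Matching: {(W1,J4), (W2,J5), (W3,J3)}

Maximum matching (size 3):
  W1 → J4
  W2 → J5
  W3 → J3

Each worker is assigned to at most one job, and each job to at most one worker.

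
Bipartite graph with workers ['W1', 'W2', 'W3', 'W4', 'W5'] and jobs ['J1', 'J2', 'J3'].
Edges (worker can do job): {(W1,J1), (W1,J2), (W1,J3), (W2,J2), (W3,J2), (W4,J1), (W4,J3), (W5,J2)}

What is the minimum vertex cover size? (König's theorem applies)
Minimum vertex cover size = 3

By König's theorem: in bipartite graphs,
min vertex cover = max matching = 3

Maximum matching has size 3, so minimum vertex cover also has size 3.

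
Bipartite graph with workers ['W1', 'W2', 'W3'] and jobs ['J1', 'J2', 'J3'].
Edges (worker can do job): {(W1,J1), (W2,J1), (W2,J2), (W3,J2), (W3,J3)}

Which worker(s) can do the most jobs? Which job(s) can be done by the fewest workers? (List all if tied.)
Most versatile: W2, W3 (2 jobs); Least covered: J3 (1 workers)

Worker degrees (jobs they can do): W1:1, W2:2, W3:2
Job degrees (workers who can do it): J1:2, J2:2, J3:1

Maximum worker degree is 2, achieved by: W2, W3
Minimum job degree is 1, achieved by: J3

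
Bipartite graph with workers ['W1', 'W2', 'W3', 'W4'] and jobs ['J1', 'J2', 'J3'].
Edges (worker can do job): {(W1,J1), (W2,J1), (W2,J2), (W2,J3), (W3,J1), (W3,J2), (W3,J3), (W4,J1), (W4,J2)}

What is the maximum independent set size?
Maximum independent set = 4

By König's theorem:
- Min vertex cover = Max matching = 3
- Max independent set = Total vertices - Min vertex cover
- Max independent set = 7 - 3 = 4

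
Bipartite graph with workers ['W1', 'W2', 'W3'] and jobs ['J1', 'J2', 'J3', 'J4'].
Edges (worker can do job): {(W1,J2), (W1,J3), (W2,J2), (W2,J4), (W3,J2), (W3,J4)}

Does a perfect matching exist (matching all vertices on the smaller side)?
Yes, perfect matching exists (size 3)

Perfect matching: {(W1,J3), (W2,J2), (W3,J4)}
All 3 vertices on the smaller side are matched.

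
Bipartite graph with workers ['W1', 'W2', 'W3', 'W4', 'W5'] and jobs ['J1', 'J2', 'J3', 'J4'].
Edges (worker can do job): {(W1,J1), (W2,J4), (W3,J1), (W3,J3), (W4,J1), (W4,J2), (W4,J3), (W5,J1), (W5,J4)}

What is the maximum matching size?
Maximum matching size = 4

Maximum matching: {(W2,J4), (W3,J3), (W4,J2), (W5,J1)}
Size: 4

This assigns 4 workers to 4 distinct jobs.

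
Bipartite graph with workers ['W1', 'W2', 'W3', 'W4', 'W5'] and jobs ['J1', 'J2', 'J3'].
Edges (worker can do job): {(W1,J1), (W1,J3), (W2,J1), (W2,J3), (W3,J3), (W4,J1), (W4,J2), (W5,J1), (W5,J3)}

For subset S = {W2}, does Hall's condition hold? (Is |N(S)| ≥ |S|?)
Yes: |N(S)| = 2, |S| = 1

Subset S = {W2}
Neighbors N(S) = {J1, J3}

|N(S)| = 2, |S| = 1
Hall's condition: |N(S)| ≥ |S| is satisfied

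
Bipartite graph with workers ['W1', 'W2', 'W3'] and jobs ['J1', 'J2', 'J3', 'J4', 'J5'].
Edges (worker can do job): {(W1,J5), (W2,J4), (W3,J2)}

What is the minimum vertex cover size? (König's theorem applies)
Minimum vertex cover size = 3

By König's theorem: in bipartite graphs,
min vertex cover = max matching = 3

Maximum matching has size 3, so minimum vertex cover also has size 3.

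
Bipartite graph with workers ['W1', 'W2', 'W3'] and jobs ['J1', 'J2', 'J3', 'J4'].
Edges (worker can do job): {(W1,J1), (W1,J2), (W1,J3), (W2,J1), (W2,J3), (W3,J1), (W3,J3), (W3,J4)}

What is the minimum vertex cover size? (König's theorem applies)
Minimum vertex cover size = 3

By König's theorem: in bipartite graphs,
min vertex cover = max matching = 3

Maximum matching has size 3, so minimum vertex cover also has size 3.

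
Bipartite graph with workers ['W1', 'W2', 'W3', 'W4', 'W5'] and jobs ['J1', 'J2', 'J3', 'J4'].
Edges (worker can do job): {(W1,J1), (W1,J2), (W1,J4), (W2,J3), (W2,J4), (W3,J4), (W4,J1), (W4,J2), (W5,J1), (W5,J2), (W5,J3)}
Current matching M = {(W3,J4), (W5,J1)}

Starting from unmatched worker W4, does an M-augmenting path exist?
Yes: W4 → J1 → W5 → J3

An M-augmenting path alternates non-matching / matching edges, starting and ending at unmatched vertices.
Path: W4 → J1 → W5 → J3
(J3 is unmatched in M, so the path is augmenting.)
Flipping edges along this path would increase |M| from 2 to 3.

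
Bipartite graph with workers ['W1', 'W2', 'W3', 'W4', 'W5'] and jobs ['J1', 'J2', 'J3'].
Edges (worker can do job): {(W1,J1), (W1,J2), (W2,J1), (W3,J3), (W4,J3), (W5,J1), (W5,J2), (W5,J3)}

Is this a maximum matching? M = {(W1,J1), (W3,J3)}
No, size 2 is not maximum

Proposed matching has size 2.
Maximum matching size for this graph: 3.

This is NOT maximum - can be improved to size 3.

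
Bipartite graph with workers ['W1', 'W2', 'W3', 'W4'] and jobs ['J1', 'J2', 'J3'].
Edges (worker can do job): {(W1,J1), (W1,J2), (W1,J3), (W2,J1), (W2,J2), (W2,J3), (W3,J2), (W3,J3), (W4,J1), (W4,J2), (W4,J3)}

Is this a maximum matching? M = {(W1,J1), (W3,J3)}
No, size 2 is not maximum

Proposed matching has size 2.
Maximum matching size for this graph: 3.

This is NOT maximum - can be improved to size 3.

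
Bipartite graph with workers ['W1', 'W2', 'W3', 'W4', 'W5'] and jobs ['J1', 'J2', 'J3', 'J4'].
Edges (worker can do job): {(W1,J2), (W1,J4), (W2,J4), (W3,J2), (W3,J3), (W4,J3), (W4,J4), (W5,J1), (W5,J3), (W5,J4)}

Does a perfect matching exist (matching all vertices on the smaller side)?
Yes, perfect matching exists (size 4)

Perfect matching: {(W1,J2), (W3,J3), (W4,J4), (W5,J1)}
All 4 vertices on the smaller side are matched.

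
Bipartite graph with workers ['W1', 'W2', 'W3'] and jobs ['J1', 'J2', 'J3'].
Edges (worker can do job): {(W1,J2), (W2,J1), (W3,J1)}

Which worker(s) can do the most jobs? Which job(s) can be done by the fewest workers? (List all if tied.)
Most versatile: W1, W2, W3 (1 jobs); Least covered: J3 (0 workers)

Worker degrees (jobs they can do): W1:1, W2:1, W3:1
Job degrees (workers who can do it): J1:2, J2:1, J3:0

Maximum worker degree is 1, achieved by: W1, W2, W3
Minimum job degree is 0, achieved by: J3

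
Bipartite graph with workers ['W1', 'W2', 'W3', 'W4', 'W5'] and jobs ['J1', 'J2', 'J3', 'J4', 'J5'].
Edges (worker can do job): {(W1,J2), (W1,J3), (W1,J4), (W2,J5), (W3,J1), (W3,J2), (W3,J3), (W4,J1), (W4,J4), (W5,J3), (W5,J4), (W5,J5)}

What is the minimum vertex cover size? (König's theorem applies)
Minimum vertex cover size = 5

By König's theorem: in bipartite graphs,
min vertex cover = max matching = 5

Maximum matching has size 5, so minimum vertex cover also has size 5.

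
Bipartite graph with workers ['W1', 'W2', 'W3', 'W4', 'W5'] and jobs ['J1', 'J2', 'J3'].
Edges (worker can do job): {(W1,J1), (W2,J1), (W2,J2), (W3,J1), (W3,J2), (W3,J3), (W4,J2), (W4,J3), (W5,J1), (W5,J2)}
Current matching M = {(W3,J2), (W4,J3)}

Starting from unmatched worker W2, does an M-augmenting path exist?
Yes: W2 → J2 → W3 → J1

An M-augmenting path alternates non-matching / matching edges, starting and ending at unmatched vertices.
Path: W2 → J2 → W3 → J1
(J1 is unmatched in M, so the path is augmenting.)
Flipping edges along this path would increase |M| from 2 to 3.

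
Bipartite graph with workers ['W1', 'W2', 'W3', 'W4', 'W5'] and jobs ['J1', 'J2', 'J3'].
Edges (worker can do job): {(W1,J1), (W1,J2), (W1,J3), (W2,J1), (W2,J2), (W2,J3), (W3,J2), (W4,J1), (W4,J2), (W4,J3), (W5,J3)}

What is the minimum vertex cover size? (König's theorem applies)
Minimum vertex cover size = 3

By König's theorem: in bipartite graphs,
min vertex cover = max matching = 3

Maximum matching has size 3, so minimum vertex cover also has size 3.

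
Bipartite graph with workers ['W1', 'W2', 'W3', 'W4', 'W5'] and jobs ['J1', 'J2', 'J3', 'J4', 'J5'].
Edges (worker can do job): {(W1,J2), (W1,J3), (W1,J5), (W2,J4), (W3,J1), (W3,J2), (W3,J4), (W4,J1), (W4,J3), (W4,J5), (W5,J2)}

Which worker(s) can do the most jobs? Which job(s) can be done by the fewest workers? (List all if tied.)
Most versatile: W1, W3, W4 (3 jobs); Least covered: J1, J3, J4, J5 (2 workers)

Worker degrees (jobs they can do): W1:3, W2:1, W3:3, W4:3, W5:1
Job degrees (workers who can do it): J1:2, J2:3, J3:2, J4:2, J5:2

Maximum worker degree is 3, achieved by: W1, W3, W4
Minimum job degree is 2, achieved by: J1, J3, J4, J5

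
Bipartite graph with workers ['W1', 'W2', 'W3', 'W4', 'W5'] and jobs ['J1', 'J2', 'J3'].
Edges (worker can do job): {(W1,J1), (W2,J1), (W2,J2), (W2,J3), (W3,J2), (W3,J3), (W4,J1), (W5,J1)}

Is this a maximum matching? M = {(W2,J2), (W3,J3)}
No, size 2 is not maximum

Proposed matching has size 2.
Maximum matching size for this graph: 3.

This is NOT maximum - can be improved to size 3.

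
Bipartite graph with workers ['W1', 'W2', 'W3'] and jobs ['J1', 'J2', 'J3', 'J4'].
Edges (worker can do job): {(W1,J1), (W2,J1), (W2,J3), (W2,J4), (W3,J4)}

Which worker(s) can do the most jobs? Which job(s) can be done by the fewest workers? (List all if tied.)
Most versatile: W2 (3 jobs); Least covered: J2 (0 workers)

Worker degrees (jobs they can do): W1:1, W2:3, W3:1
Job degrees (workers who can do it): J1:2, J2:0, J3:1, J4:2

Maximum worker degree is 3, achieved by: W2
Minimum job degree is 0, achieved by: J2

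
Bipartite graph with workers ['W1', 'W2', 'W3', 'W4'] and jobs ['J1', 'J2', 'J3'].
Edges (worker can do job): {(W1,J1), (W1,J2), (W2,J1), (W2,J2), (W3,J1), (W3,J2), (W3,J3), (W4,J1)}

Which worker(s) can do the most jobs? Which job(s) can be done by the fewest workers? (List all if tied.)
Most versatile: W3 (3 jobs); Least covered: J3 (1 workers)

Worker degrees (jobs they can do): W1:2, W2:2, W3:3, W4:1
Job degrees (workers who can do it): J1:4, J2:3, J3:1

Maximum worker degree is 3, achieved by: W3
Minimum job degree is 1, achieved by: J3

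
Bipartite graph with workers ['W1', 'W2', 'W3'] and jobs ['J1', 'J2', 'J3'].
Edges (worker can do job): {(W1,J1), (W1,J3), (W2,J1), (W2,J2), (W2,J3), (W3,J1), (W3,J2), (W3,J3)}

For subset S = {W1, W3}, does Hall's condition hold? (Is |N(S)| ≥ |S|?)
Yes: |N(S)| = 3, |S| = 2

Subset S = {W1, W3}
Neighbors N(S) = {J1, J2, J3}

|N(S)| = 3, |S| = 2
Hall's condition: |N(S)| ≥ |S| is satisfied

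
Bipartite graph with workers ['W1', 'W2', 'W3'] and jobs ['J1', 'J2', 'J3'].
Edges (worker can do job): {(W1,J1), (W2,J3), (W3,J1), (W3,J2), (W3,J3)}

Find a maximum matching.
Matching: {(W1,J1), (W2,J3), (W3,J2)}

Maximum matching (size 3):
  W1 → J1
  W2 → J3
  W3 → J2

Each worker is assigned to at most one job, and each job to at most one worker.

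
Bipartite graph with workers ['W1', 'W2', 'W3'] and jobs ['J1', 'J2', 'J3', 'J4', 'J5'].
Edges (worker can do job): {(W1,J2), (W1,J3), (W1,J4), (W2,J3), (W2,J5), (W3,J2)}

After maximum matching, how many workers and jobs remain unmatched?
Unmatched: 0 workers, 2 jobs

Maximum matching size: 3
Workers: 3 total, 3 matched, 0 unmatched
Jobs: 5 total, 3 matched, 2 unmatched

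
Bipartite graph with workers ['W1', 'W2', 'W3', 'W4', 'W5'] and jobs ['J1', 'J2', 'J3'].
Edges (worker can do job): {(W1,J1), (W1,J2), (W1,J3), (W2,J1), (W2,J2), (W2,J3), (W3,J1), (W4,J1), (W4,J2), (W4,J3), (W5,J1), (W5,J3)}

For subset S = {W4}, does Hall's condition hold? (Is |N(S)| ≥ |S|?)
Yes: |N(S)| = 3, |S| = 1

Subset S = {W4}
Neighbors N(S) = {J1, J2, J3}

|N(S)| = 3, |S| = 1
Hall's condition: |N(S)| ≥ |S| is satisfied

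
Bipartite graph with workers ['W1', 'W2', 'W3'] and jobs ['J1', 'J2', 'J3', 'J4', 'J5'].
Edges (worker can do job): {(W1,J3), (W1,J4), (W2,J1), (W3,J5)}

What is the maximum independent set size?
Maximum independent set = 5

By König's theorem:
- Min vertex cover = Max matching = 3
- Max independent set = Total vertices - Min vertex cover
- Max independent set = 8 - 3 = 5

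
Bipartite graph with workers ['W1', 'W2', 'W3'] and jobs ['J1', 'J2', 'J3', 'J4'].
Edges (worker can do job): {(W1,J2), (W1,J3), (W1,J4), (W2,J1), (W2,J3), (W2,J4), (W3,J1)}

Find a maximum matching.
Matching: {(W1,J2), (W2,J4), (W3,J1)}

Maximum matching (size 3):
  W1 → J2
  W2 → J4
  W3 → J1

Each worker is assigned to at most one job, and each job to at most one worker.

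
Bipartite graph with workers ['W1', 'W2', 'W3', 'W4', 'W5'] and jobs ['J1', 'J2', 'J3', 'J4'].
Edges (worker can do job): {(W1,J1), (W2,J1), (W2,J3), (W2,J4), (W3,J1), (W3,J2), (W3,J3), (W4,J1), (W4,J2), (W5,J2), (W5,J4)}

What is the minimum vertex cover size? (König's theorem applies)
Minimum vertex cover size = 4

By König's theorem: in bipartite graphs,
min vertex cover = max matching = 4

Maximum matching has size 4, so minimum vertex cover also has size 4.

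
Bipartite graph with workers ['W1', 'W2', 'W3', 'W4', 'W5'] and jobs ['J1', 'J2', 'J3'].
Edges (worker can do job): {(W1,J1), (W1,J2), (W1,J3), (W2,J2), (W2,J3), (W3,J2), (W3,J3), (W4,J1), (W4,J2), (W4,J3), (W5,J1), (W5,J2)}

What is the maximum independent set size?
Maximum independent set = 5

By König's theorem:
- Min vertex cover = Max matching = 3
- Max independent set = Total vertices - Min vertex cover
- Max independent set = 8 - 3 = 5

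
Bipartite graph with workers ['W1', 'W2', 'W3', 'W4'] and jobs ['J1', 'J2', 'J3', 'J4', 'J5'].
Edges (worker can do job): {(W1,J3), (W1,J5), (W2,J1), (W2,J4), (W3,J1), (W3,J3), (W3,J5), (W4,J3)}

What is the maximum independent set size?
Maximum independent set = 5

By König's theorem:
- Min vertex cover = Max matching = 4
- Max independent set = Total vertices - Min vertex cover
- Max independent set = 9 - 4 = 5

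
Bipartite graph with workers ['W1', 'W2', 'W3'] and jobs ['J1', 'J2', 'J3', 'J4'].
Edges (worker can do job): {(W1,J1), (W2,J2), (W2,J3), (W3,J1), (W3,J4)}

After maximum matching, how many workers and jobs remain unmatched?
Unmatched: 0 workers, 1 jobs

Maximum matching size: 3
Workers: 3 total, 3 matched, 0 unmatched
Jobs: 4 total, 3 matched, 1 unmatched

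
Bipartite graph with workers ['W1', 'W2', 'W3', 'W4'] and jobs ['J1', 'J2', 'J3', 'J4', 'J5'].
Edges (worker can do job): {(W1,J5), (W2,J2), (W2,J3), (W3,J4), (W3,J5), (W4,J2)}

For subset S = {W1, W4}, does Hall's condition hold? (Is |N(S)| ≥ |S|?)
Yes: |N(S)| = 2, |S| = 2

Subset S = {W1, W4}
Neighbors N(S) = {J2, J5}

|N(S)| = 2, |S| = 2
Hall's condition: |N(S)| ≥ |S| is satisfied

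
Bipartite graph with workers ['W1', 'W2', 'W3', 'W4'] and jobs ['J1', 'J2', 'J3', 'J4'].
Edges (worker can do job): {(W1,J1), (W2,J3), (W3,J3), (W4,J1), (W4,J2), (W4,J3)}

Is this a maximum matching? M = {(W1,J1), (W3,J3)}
No, size 2 is not maximum

Proposed matching has size 2.
Maximum matching size for this graph: 3.

This is NOT maximum - can be improved to size 3.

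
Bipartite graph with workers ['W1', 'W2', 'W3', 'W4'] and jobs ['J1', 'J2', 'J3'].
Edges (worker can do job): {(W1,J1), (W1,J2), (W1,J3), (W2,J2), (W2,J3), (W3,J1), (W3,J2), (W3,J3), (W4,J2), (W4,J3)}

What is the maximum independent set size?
Maximum independent set = 4

By König's theorem:
- Min vertex cover = Max matching = 3
- Max independent set = Total vertices - Min vertex cover
- Max independent set = 7 - 3 = 4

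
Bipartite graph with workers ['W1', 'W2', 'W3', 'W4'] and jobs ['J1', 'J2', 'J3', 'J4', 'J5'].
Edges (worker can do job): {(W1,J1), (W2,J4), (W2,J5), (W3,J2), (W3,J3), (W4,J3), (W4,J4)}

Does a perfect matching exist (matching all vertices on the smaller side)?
Yes, perfect matching exists (size 4)

Perfect matching: {(W1,J1), (W2,J4), (W3,J2), (W4,J3)}
All 4 vertices on the smaller side are matched.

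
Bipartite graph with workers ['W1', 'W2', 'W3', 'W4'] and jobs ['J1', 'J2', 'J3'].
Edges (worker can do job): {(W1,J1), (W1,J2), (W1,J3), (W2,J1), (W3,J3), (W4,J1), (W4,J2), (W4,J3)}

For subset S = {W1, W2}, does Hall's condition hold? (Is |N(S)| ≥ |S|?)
Yes: |N(S)| = 3, |S| = 2

Subset S = {W1, W2}
Neighbors N(S) = {J1, J2, J3}

|N(S)| = 3, |S| = 2
Hall's condition: |N(S)| ≥ |S| is satisfied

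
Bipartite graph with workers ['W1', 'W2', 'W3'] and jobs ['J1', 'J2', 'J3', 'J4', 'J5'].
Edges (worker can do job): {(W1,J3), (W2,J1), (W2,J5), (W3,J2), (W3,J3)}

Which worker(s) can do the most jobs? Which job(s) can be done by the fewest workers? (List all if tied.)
Most versatile: W2, W3 (2 jobs); Least covered: J4 (0 workers)

Worker degrees (jobs they can do): W1:1, W2:2, W3:2
Job degrees (workers who can do it): J1:1, J2:1, J3:2, J4:0, J5:1

Maximum worker degree is 2, achieved by: W2, W3
Minimum job degree is 0, achieved by: J4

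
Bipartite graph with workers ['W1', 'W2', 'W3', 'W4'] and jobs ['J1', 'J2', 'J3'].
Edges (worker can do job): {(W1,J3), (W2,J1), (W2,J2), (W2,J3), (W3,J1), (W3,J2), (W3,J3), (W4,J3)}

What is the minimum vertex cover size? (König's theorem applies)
Minimum vertex cover size = 3

By König's theorem: in bipartite graphs,
min vertex cover = max matching = 3

Maximum matching has size 3, so minimum vertex cover also has size 3.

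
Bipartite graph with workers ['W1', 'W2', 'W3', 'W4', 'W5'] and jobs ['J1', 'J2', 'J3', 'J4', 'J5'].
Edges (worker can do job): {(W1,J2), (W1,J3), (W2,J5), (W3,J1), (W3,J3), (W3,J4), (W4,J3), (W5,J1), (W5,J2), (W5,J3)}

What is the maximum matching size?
Maximum matching size = 5

Maximum matching: {(W1,J2), (W2,J5), (W3,J4), (W4,J3), (W5,J1)}
Size: 5

This assigns 5 workers to 5 distinct jobs.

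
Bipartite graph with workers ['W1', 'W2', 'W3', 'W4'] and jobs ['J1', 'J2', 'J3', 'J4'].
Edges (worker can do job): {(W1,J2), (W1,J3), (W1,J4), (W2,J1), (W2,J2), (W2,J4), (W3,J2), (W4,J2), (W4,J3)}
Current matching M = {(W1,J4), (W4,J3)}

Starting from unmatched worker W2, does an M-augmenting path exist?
Yes: W2 → J2

An M-augmenting path alternates non-matching / matching edges, starting and ending at unmatched vertices.
Path: W2 → J2
(J2 is unmatched in M, so the path is augmenting.)
Flipping edges along this path would increase |M| from 2 to 3.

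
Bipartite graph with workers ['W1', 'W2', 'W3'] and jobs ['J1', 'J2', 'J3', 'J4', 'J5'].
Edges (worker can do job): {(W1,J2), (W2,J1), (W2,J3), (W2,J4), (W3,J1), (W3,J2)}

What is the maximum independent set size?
Maximum independent set = 5

By König's theorem:
- Min vertex cover = Max matching = 3
- Max independent set = Total vertices - Min vertex cover
- Max independent set = 8 - 3 = 5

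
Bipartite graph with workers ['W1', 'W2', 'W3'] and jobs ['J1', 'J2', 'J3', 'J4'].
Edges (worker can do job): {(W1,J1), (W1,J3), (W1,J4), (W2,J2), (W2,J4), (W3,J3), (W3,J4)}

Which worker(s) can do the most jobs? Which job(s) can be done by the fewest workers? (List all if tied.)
Most versatile: W1 (3 jobs); Least covered: J1, J2 (1 workers)

Worker degrees (jobs they can do): W1:3, W2:2, W3:2
Job degrees (workers who can do it): J1:1, J2:1, J3:2, J4:3

Maximum worker degree is 3, achieved by: W1
Minimum job degree is 1, achieved by: J1, J2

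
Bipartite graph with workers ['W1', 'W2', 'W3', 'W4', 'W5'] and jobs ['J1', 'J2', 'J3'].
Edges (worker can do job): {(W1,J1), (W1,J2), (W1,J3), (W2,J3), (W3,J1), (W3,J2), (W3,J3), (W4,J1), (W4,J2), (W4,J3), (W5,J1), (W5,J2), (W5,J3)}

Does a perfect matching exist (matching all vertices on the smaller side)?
Yes, perfect matching exists (size 3)

Perfect matching: {(W3,J2), (W4,J1), (W5,J3)}
All 3 vertices on the smaller side are matched.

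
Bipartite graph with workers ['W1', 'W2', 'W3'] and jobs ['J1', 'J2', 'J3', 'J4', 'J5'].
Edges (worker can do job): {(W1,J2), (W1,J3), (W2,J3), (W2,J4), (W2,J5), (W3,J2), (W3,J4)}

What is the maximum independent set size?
Maximum independent set = 5

By König's theorem:
- Min vertex cover = Max matching = 3
- Max independent set = Total vertices - Min vertex cover
- Max independent set = 8 - 3 = 5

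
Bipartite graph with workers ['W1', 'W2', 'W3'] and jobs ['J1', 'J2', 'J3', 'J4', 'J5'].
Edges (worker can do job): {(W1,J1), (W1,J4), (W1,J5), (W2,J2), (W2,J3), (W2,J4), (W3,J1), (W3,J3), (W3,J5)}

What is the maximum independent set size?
Maximum independent set = 5

By König's theorem:
- Min vertex cover = Max matching = 3
- Max independent set = Total vertices - Min vertex cover
- Max independent set = 8 - 3 = 5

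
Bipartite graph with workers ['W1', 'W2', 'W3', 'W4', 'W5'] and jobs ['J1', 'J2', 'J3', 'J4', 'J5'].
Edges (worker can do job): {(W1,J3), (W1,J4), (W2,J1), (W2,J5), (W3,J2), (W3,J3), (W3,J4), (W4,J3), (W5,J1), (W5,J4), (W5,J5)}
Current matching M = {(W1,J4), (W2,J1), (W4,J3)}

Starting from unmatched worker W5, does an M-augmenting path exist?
Yes: W5 → J5

An M-augmenting path alternates non-matching / matching edges, starting and ending at unmatched vertices.
Path: W5 → J5
(J5 is unmatched in M, so the path is augmenting.)
Flipping edges along this path would increase |M| from 3 to 4.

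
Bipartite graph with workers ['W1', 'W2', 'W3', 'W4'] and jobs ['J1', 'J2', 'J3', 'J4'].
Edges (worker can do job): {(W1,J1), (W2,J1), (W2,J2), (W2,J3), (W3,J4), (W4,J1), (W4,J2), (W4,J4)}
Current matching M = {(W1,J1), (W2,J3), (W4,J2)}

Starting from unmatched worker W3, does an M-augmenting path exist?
Yes: W3 → J4

An M-augmenting path alternates non-matching / matching edges, starting and ending at unmatched vertices.
Path: W3 → J4
(J4 is unmatched in M, so the path is augmenting.)
Flipping edges along this path would increase |M| from 3 to 4.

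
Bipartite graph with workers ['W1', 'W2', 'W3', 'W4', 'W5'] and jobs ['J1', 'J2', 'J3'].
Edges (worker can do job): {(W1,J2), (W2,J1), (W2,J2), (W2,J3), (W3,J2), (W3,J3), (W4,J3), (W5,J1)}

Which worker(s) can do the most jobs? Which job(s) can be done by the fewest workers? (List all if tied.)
Most versatile: W2 (3 jobs); Least covered: J1 (2 workers)

Worker degrees (jobs they can do): W1:1, W2:3, W3:2, W4:1, W5:1
Job degrees (workers who can do it): J1:2, J2:3, J3:3

Maximum worker degree is 3, achieved by: W2
Minimum job degree is 2, achieved by: J1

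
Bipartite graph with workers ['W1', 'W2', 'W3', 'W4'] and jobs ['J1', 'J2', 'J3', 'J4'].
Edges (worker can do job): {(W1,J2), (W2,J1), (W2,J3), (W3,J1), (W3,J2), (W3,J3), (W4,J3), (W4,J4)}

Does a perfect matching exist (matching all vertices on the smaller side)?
Yes, perfect matching exists (size 4)

Perfect matching: {(W1,J2), (W2,J1), (W3,J3), (W4,J4)}
All 4 vertices on the smaller side are matched.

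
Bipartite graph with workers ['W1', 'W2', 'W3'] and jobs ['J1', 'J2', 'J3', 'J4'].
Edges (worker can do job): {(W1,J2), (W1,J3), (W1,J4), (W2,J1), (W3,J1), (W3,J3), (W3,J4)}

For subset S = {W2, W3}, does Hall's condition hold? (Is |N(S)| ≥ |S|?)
Yes: |N(S)| = 3, |S| = 2

Subset S = {W2, W3}
Neighbors N(S) = {J1, J3, J4}

|N(S)| = 3, |S| = 2
Hall's condition: |N(S)| ≥ |S| is satisfied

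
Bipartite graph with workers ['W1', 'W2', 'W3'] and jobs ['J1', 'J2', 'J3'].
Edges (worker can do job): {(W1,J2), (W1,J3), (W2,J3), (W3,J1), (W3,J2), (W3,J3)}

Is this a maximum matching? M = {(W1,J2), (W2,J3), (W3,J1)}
Yes, size 3 is maximum

Proposed matching has size 3.
Maximum matching size for this graph: 3.

This is a maximum matching.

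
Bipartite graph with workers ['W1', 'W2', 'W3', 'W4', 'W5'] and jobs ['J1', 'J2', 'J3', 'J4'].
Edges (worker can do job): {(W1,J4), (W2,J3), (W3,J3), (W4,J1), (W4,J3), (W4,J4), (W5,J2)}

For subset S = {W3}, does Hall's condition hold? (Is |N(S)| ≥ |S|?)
Yes: |N(S)| = 1, |S| = 1

Subset S = {W3}
Neighbors N(S) = {J3}

|N(S)| = 1, |S| = 1
Hall's condition: |N(S)| ≥ |S| is satisfied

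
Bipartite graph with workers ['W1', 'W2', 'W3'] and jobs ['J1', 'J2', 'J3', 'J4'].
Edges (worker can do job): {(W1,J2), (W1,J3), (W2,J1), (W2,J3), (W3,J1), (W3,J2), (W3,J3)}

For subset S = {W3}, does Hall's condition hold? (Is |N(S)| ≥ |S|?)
Yes: |N(S)| = 3, |S| = 1

Subset S = {W3}
Neighbors N(S) = {J1, J2, J3}

|N(S)| = 3, |S| = 1
Hall's condition: |N(S)| ≥ |S| is satisfied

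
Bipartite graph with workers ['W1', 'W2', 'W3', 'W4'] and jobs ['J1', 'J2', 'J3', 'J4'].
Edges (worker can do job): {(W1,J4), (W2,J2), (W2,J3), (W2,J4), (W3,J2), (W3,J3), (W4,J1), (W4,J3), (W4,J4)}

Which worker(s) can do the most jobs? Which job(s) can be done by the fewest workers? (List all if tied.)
Most versatile: W2, W4 (3 jobs); Least covered: J1 (1 workers)

Worker degrees (jobs they can do): W1:1, W2:3, W3:2, W4:3
Job degrees (workers who can do it): J1:1, J2:2, J3:3, J4:3

Maximum worker degree is 3, achieved by: W2, W4
Minimum job degree is 1, achieved by: J1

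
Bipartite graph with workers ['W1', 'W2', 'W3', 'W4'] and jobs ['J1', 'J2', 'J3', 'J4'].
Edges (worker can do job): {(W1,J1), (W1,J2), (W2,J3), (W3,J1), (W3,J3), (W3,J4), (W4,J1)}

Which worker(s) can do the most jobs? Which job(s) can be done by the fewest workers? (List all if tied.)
Most versatile: W3 (3 jobs); Least covered: J2, J4 (1 workers)

Worker degrees (jobs they can do): W1:2, W2:1, W3:3, W4:1
Job degrees (workers who can do it): J1:3, J2:1, J3:2, J4:1

Maximum worker degree is 3, achieved by: W3
Minimum job degree is 1, achieved by: J2, J4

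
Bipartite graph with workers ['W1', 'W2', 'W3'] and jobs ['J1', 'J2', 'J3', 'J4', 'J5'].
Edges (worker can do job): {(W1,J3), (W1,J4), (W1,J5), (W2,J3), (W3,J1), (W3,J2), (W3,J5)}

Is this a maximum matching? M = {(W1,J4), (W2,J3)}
No, size 2 is not maximum

Proposed matching has size 2.
Maximum matching size for this graph: 3.

This is NOT maximum - can be improved to size 3.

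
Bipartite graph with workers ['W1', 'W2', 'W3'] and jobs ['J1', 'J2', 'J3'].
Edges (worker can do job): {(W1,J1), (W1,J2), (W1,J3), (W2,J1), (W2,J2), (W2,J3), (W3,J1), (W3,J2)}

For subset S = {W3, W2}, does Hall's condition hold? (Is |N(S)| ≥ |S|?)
Yes: |N(S)| = 3, |S| = 2

Subset S = {W3, W2}
Neighbors N(S) = {J1, J2, J3}

|N(S)| = 3, |S| = 2
Hall's condition: |N(S)| ≥ |S| is satisfied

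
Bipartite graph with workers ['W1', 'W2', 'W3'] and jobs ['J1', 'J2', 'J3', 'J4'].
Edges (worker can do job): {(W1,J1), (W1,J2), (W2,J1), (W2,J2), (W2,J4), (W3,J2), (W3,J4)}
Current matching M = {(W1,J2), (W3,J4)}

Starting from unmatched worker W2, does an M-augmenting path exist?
Yes: W2 → J1

An M-augmenting path alternates non-matching / matching edges, starting and ending at unmatched vertices.
Path: W2 → J1
(J1 is unmatched in M, so the path is augmenting.)
Flipping edges along this path would increase |M| from 2 to 3.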